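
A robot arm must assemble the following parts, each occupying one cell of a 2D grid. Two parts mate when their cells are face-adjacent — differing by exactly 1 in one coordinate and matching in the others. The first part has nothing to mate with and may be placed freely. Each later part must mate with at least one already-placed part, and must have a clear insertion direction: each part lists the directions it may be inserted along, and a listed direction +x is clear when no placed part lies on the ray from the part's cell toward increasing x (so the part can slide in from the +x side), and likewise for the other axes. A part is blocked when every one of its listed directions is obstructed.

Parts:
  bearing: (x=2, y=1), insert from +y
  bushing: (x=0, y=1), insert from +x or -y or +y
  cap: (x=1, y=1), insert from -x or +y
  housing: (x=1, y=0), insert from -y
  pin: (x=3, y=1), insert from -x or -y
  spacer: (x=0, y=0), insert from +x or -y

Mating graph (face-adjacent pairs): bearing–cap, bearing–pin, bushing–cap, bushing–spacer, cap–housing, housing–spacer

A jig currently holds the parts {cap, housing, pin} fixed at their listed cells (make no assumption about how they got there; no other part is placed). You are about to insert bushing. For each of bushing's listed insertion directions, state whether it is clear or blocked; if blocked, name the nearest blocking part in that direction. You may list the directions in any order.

+x: blocked by cap; +y: clear; -y: clear

+x: nearest on ray is cap@(1, 1) ⇒ blocked
-y: ray from bushing(0, 1) has no placed part ⇒ clear
+y: ray from bushing(0, 1) has no placed part ⇒ clear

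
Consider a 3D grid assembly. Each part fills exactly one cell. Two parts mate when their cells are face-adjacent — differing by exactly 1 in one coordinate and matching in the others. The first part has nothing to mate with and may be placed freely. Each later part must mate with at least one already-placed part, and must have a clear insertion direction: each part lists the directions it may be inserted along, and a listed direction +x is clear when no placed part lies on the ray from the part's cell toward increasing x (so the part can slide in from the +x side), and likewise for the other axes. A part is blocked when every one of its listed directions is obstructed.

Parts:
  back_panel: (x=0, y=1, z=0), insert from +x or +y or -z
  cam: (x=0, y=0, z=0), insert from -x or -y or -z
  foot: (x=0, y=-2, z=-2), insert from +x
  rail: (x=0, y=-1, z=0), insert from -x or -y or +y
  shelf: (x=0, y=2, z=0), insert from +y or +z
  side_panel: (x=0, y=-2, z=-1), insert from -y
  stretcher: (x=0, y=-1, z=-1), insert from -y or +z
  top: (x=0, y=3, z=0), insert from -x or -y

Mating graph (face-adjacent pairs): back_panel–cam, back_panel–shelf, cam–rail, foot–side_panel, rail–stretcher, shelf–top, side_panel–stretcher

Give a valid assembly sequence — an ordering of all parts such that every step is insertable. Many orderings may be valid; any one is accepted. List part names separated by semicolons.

top; shelf; back_panel; cam; rail; stretcher; side_panel; foot

1. top@(0, 3, 0) [-x clear] — {top}
2. shelf@(0, 2, 0) [+z clear] — {shelf, top}
3. back_panel@(0, 1, 0) [+x clear] — {back_panel, shelf, top}
4. cam@(0, 0, 0) [-x clear] — {back_panel, cam, shelf, top}
5. rail@(0, -1, 0) [-x clear] — {back_panel, cam, rail, shelf, top}
6. stretcher@(0, -1, -1) [-y clear] — {back_panel, cam, rail, shelf, stretcher, top}
7. side_panel@(0, -2, -1) [-y clear] — {back_panel, cam, rail, shelf, side_panel, stretcher, top}
8. foot@(0, -2, -2) [+x clear] — {back_panel, cam, foot, rail, shelf, side_panel, stretcher, top}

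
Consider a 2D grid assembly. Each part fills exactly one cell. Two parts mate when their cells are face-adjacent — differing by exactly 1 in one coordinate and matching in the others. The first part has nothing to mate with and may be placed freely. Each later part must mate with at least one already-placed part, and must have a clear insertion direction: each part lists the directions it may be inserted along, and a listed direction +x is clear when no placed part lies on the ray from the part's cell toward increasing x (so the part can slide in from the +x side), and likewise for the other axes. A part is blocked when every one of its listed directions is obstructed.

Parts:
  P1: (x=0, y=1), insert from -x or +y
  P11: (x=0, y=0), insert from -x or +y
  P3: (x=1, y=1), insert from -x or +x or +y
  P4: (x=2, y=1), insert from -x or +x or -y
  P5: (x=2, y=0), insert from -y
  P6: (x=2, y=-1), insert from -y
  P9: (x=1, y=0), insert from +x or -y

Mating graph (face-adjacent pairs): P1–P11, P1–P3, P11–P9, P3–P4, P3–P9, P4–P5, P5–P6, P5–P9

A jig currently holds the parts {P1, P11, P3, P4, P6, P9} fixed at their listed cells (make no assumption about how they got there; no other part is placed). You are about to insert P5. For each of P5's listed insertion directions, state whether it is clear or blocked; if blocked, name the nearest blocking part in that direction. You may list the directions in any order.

-y: blocked by P6

-y: nearest on ray is P6@(2, -1) ⇒ blocked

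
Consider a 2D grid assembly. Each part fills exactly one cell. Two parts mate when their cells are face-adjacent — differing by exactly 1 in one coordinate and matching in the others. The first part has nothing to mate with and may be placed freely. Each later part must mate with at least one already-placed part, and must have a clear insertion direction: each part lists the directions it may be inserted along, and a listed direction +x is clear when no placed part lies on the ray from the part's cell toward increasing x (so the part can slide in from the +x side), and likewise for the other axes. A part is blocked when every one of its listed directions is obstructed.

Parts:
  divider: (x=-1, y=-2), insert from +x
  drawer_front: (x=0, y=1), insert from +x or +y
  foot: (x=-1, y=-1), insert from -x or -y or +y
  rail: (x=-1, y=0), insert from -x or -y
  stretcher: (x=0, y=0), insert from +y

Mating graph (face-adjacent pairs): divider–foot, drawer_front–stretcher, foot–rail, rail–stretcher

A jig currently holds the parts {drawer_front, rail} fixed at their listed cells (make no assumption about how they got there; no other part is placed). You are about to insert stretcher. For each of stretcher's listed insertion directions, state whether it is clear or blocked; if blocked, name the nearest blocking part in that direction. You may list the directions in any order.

+y: nearest on ray is drawer_front@(0, 1) ⇒ blocked

+y: blocked by drawer_front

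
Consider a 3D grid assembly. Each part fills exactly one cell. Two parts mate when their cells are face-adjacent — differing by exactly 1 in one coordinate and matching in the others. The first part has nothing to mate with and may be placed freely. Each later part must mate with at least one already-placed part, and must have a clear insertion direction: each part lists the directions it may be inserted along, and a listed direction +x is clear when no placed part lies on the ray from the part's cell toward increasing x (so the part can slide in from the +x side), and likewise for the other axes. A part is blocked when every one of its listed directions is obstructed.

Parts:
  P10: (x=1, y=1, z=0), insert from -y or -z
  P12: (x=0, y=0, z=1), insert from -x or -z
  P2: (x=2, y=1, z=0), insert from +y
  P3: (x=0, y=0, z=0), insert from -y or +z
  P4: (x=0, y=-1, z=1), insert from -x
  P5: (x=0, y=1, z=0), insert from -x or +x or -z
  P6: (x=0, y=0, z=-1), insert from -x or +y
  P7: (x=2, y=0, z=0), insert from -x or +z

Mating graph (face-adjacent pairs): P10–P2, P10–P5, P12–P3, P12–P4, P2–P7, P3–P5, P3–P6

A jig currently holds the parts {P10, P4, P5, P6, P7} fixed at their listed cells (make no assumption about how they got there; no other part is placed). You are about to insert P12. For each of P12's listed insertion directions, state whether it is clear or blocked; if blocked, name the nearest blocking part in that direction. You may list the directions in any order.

-x: ray from P12(0, 0, 1) has no placed part ⇒ clear
-z: nearest on ray is P6@(0, 0, -1) ⇒ blocked

-x: clear; -z: blocked by P6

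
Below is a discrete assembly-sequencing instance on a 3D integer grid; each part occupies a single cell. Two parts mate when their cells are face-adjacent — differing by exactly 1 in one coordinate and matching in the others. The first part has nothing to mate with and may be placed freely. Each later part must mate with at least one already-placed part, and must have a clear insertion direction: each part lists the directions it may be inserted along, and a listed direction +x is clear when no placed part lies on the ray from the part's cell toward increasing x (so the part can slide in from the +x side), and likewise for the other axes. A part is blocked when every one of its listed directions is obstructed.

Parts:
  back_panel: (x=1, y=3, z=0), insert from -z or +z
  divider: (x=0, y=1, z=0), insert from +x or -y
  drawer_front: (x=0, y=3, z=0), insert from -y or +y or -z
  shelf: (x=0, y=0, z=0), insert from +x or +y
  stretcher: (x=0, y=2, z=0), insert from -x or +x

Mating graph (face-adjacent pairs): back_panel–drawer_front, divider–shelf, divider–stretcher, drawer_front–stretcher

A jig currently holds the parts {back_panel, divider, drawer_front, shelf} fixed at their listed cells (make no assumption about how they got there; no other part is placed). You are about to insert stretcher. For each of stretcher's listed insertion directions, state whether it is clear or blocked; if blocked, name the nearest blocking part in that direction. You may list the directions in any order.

-x: ray from stretcher(0, 2, 0) has no placed part ⇒ clear
+x: ray from stretcher(0, 2, 0) has no placed part ⇒ clear

+x: clear; -x: clear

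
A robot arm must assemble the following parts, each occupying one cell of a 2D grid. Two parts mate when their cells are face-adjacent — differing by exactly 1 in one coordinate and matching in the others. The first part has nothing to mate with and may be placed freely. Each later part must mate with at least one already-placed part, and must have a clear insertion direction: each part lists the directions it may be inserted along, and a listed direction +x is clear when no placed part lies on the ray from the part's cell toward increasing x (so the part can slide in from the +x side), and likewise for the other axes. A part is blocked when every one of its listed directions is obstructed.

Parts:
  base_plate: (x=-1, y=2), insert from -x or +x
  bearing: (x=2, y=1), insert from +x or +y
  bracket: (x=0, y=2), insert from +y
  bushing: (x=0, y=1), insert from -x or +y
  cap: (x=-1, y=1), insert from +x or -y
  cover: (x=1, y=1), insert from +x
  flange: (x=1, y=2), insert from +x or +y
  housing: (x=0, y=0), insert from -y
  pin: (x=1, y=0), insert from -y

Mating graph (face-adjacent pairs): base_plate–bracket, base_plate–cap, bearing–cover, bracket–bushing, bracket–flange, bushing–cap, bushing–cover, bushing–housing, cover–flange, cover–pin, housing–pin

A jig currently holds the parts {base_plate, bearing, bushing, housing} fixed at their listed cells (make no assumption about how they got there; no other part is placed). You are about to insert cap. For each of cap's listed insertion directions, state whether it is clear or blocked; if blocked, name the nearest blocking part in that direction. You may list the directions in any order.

+x: nearest on ray is bushing@(0, 1) ⇒ blocked
-y: ray from cap(-1, 1) has no placed part ⇒ clear

+x: blocked by bushing; -y: clear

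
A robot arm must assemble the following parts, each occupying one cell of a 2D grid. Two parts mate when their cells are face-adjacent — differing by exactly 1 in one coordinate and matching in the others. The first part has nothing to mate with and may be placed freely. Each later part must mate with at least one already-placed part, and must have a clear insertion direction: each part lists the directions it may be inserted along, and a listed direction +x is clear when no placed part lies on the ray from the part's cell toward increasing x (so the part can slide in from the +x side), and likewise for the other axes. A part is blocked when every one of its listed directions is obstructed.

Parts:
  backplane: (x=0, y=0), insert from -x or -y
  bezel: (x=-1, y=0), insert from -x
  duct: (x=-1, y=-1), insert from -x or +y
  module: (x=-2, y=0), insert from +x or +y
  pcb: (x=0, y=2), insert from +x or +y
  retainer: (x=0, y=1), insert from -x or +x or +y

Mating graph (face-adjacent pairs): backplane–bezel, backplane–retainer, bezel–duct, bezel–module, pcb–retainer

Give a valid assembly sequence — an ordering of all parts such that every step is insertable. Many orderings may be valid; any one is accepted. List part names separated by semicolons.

1. bezel@(-1, 0) [-x clear] — {bezel}
2. module@(-2, 0) [+y clear] — {bezel, module}
3. duct@(-1, -1) [-x clear] — {bezel, duct, module}
4. backplane@(0, 0) [-y clear] — {backplane, bezel, duct, module}
5. retainer@(0, 1) [-x clear] — {backplane, bezel, duct, module, retainer}
6. pcb@(0, 2) [+x clear] — {backplane, bezel, duct, module, pcb, retainer}

bezel; module; duct; backplane; retainer; pcb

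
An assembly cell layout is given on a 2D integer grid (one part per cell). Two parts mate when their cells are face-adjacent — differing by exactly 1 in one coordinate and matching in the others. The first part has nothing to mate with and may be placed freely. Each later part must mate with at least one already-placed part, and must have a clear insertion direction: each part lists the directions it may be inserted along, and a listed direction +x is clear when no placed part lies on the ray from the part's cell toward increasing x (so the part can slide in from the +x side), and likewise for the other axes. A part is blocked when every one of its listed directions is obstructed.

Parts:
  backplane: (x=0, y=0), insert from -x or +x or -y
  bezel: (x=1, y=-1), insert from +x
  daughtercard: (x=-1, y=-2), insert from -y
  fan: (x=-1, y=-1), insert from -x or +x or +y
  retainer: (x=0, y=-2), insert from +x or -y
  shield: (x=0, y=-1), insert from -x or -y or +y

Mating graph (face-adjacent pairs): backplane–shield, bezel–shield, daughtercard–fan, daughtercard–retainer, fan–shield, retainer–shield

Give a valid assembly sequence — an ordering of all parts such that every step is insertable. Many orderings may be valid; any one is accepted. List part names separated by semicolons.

1. retainer@(0, -2) [+x clear] — {retainer}
2. shield@(0, -1) [-x clear] — {retainer, shield}
3. daughtercard@(-1, -2) [-y clear] — {daughtercard, retainer, shield}
4. backplane@(0, 0) [-x clear] — {backplane, daughtercard, retainer, shield}
5. bezel@(1, -1) [+x clear] — {backplane, bezel, daughtercard, retainer, shield}
6. fan@(-1, -1) [-x clear] — {backplane, bezel, daughtercard, fan, retainer, shield}

retainer; shield; daughtercard; backplane; bezel; fan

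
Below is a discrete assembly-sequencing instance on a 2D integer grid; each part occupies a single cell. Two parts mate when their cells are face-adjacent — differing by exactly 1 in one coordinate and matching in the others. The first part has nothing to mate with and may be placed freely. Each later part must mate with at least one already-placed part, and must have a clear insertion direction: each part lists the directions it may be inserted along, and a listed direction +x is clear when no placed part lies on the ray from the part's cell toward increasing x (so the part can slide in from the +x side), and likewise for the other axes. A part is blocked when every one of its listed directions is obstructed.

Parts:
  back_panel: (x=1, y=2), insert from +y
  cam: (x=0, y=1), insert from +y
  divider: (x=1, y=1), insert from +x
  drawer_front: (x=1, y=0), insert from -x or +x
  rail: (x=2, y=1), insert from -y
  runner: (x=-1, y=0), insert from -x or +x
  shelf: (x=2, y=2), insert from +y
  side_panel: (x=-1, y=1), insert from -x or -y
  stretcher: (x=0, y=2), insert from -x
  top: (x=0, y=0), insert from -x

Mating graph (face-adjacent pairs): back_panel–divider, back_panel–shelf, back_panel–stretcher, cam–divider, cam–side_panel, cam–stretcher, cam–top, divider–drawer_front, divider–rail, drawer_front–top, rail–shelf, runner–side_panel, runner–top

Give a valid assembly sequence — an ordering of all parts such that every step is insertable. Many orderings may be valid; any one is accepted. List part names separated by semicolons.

1. divider@(1, 1) [+x clear] — {divider}
2. back_panel@(1, 2) [+y clear] — {back_panel, divider}
3. drawer_front@(1, 0) [-x clear] — {back_panel, divider, drawer_front}
4. rail@(2, 1) [-y clear] — {back_panel, divider, drawer_front, rail}
5. cam@(0, 1) [+y clear] — {back_panel, cam, divider, drawer_front, rail}
6. side_panel@(-1, 1) [-x clear] — {back_panel, cam, divider, drawer_front, rail, side_panel}
7. stretcher@(0, 2) [-x clear] — {back_panel, cam, divider, drawer_front, rail, side_panel, stretcher}
8. shelf@(2, 2) [+y clear] — {back_panel, cam, divider, drawer_front, rail, shelf, side_panel, stretcher}
9. top@(0, 0) [-x clear] — {back_panel, cam, divider, drawer_front, rail, shelf, side_panel, stretcher, top}
10. runner@(-1, 0) [-x clear] — {back_panel, cam, divider, drawer_front, rail, runner, shelf, side_panel, stretcher, top}

divider; back_panel; drawer_front; rail; cam; side_panel; stretcher; shelf; top; runner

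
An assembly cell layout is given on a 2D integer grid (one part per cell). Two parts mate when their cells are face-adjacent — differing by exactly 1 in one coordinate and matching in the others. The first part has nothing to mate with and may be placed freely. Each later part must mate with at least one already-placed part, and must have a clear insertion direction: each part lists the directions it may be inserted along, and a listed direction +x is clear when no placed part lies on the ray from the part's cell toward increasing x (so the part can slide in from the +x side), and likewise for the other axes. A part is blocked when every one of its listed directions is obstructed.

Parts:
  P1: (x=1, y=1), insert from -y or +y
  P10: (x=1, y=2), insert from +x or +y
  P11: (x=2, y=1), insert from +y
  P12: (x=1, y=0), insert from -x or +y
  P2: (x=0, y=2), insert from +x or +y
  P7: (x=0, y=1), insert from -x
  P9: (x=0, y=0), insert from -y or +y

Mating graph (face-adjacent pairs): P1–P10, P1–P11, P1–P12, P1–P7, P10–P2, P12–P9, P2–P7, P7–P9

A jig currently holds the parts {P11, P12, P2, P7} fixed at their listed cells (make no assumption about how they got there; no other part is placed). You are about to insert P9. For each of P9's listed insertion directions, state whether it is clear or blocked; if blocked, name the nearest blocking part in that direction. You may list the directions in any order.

+y: blocked by P7; -y: clear

-y: ray from P9(0, 0) has no placed part ⇒ clear
+y: nearest on ray is P7@(0, 1) ⇒ blocked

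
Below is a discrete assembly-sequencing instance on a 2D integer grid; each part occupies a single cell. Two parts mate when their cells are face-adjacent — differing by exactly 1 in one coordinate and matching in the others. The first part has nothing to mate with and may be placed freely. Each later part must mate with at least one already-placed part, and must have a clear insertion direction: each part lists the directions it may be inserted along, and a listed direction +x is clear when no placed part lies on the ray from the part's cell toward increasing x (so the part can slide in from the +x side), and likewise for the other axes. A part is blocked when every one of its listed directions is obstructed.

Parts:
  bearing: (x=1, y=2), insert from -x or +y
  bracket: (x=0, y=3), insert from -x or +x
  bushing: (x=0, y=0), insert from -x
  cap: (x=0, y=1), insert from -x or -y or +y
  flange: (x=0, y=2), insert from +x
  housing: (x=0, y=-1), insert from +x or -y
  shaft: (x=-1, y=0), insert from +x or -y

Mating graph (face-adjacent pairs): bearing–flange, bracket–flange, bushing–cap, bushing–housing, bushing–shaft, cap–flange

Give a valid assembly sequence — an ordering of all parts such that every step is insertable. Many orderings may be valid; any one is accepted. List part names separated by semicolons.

bracket; flange; bearing; cap; bushing; shaft; housing

1. bracket@(0, 3) [-x clear] — {bracket}
2. flange@(0, 2) [+x clear] — {bracket, flange}
3. bearing@(1, 2) [+y clear] — {bearing, bracket, flange}
4. cap@(0, 1) [-x clear] — {bearing, bracket, cap, flange}
5. bushing@(0, 0) [-x clear] — {bearing, bracket, bushing, cap, flange}
6. shaft@(-1, 0) [-y clear] — {bearing, bracket, bushing, cap, flange, shaft}
7. housing@(0, -1) [+x clear] — {bearing, bracket, bushing, cap, flange, housing, shaft}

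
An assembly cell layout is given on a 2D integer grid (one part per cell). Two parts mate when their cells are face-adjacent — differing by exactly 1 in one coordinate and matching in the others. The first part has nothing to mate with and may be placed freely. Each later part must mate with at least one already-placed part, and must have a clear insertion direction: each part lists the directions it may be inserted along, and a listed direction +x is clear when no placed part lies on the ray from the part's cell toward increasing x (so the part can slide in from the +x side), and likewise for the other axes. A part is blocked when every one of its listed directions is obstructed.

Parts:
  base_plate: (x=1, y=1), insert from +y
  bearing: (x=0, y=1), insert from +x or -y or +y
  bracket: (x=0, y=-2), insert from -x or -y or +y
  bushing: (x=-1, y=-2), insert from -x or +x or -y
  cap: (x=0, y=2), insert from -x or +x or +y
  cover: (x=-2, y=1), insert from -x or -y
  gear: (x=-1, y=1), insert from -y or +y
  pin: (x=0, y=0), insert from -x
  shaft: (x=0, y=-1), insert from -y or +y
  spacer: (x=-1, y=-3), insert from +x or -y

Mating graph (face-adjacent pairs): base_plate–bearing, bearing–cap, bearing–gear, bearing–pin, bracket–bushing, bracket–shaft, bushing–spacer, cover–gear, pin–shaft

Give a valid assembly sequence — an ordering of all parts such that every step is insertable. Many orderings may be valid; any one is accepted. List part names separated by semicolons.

1. cover@(-2, 1) [-x clear] — {cover}
2. gear@(-1, 1) [-y clear] — {cover, gear}
3. bearing@(0, 1) [+x clear] — {bearing, cover, gear}
4. pin@(0, 0) [-x clear] — {bearing, cover, gear, pin}
5. cap@(0, 2) [-x clear] — {bearing, cap, cover, gear, pin}
6. shaft@(0, -1) [-y clear] — {bearing, cap, cover, gear, pin, shaft}
7. bracket@(0, -2) [-x clear] — {bearing, bracket, cap, cover, gear, pin, shaft}
8. bushing@(-1, -2) [-x clear] — {bearing, bracket, bushing, cap, cover, gear, pin, shaft}
9. spacer@(-1, -3) [+x clear] — {bearing, bracket, bushing, cap, cover, gear, pin, shaft, spacer}
10. base_plate@(1, 1) [+y clear] — {base_plate, bearing, bracket, bushing, cap, cover, gear, pin, shaft, spacer}

cover; gear; bearing; pin; cap; shaft; bracket; bushing; spacer; base_plate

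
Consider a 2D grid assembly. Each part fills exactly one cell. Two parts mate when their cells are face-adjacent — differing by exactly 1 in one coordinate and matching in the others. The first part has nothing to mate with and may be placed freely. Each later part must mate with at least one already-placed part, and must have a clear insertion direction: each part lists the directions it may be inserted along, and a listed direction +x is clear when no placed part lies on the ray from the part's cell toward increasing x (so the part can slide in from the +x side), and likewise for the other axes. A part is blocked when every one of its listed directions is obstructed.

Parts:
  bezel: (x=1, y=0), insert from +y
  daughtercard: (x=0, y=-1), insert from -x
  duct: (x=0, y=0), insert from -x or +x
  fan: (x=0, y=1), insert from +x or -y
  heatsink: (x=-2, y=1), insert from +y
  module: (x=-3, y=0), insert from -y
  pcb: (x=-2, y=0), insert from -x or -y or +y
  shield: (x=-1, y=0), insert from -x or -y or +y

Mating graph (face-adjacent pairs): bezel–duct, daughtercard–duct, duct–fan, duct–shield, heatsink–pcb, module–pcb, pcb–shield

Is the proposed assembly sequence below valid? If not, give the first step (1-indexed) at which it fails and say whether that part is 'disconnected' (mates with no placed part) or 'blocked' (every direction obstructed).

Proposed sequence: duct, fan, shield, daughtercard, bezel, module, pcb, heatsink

1. duct@(0, 0) [-x clear] — {duct}
2. fan@(0, 1) [+x clear] — {duct, fan}
3. shield@(-1, 0) [-x clear] — {duct, fan, shield}
4. daughtercard@(0, -1) [-x clear] — {daughtercard, duct, fan, shield}
5. bezel@(1, 0) [+y clear] — {bezel, daughtercard, duct, fan, shield}
6. module@(-3, 0) — no placed neighbour ⇒ disconnected

Invalid at step 6 (disconnected)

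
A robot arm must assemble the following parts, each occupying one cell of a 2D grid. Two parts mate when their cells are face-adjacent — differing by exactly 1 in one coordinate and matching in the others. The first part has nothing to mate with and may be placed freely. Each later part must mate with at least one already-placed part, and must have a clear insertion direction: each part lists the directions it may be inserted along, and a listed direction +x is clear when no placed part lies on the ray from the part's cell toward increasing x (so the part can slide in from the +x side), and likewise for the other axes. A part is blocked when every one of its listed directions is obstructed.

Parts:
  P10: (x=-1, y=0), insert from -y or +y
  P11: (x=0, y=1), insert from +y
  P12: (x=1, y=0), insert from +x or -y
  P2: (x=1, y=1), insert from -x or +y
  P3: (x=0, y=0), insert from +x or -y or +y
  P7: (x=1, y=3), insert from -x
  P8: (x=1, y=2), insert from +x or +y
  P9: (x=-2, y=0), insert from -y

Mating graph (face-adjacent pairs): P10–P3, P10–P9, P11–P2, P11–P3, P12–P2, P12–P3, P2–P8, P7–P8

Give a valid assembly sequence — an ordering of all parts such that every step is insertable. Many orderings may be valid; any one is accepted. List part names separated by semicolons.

1. P12@(1, 0) [+x clear] — {P12}
2. P3@(0, 0) [-y clear] — {P12, P3}
3. P11@(0, 1) [+y clear] — {P11, P12, P3}
4. P10@(-1, 0) [-y clear] — {P10, P11, P12, P3}
5. P9@(-2, 0) [-y clear] — {P10, P11, P12, P3, P9}
6. P2@(1, 1) [+y clear] — {P10, P11, P12, P2, P3, P9}
7. P8@(1, 2) [+x clear] — {P10, P11, P12, P2, P3, P8, P9}
8. P7@(1, 3) [-x clear] — {P10, P11, P12, P2, P3, P7, P8, P9}

P12; P3; P11; P10; P9; P2; P8; P7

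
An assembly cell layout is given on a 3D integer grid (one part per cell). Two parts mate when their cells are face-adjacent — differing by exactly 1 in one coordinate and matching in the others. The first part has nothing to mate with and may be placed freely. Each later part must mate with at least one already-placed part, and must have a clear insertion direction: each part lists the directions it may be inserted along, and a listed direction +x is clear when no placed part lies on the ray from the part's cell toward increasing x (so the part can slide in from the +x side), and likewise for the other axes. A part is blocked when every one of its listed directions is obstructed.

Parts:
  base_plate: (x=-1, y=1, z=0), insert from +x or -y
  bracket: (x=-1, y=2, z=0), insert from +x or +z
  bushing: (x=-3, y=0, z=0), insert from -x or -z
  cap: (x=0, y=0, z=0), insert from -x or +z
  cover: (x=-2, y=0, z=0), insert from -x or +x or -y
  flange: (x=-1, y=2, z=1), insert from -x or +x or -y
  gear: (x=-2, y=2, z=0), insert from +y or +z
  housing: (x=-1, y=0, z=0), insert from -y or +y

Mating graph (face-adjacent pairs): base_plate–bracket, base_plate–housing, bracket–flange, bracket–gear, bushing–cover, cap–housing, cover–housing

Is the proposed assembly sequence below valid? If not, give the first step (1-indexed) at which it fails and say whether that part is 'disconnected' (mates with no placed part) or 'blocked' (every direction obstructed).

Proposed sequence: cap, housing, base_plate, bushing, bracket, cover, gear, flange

1. cap@(0, 0, 0) [-x clear] — {cap}
2. housing@(-1, 0, 0) [-y clear] — {cap, housing}
3. base_plate@(-1, 1, 0) [+x clear] — {base_plate, cap, housing}
4. bushing@(-3, 0, 0) — no placed neighbour ⇒ disconnected

Invalid at step 4 (disconnected)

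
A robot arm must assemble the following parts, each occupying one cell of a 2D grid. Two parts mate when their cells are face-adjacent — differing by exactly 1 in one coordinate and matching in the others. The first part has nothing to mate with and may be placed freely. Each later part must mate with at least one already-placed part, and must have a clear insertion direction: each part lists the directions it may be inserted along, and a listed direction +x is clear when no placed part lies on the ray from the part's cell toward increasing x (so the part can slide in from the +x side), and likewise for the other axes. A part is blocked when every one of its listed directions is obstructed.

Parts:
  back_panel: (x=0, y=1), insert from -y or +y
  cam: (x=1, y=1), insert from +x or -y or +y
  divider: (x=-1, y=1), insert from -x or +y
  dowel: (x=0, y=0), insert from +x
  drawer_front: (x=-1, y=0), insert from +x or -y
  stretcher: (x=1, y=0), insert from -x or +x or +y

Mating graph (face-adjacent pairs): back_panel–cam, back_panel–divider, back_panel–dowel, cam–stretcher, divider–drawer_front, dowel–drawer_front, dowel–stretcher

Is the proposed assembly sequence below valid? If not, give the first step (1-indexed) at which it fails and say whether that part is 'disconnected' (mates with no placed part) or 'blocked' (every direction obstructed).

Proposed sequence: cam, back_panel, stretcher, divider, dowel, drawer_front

Invalid at step 5 (blocked)

1. cam@(1, 1) [+x clear] — {cam}
2. back_panel@(0, 1) [-y clear] — {back_panel, cam}
3. stretcher@(1, 0) [-x clear] — {back_panel, cam, stretcher}
4. divider@(-1, 1) [-x clear] — {back_panel, cam, divider, stretcher}
5. dowel@(0, 0) — +x all obstructed ⇒ blocked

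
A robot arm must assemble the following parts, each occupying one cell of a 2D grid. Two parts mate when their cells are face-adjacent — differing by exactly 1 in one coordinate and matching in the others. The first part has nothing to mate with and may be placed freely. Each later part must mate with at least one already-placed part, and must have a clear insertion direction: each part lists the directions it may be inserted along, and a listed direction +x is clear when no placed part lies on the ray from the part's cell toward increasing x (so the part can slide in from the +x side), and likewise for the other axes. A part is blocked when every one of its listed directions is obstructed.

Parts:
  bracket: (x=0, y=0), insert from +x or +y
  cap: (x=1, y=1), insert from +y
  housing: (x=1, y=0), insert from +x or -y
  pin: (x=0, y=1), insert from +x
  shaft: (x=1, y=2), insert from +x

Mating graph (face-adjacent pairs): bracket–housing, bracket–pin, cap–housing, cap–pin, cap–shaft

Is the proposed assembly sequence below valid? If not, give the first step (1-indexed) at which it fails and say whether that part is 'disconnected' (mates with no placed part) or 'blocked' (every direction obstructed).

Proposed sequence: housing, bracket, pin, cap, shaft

1. housing@(1, 0) [+x clear] — {housing}
2. bracket@(0, 0) [+y clear] — {bracket, housing}
3. pin@(0, 1) [+x clear] — {bracket, housing, pin}
4. cap@(1, 1) [+y clear] — {bracket, cap, housing, pin}
5. shaft@(1, 2) [+x clear] — {bracket, cap, housing, pin, shaft}

Valid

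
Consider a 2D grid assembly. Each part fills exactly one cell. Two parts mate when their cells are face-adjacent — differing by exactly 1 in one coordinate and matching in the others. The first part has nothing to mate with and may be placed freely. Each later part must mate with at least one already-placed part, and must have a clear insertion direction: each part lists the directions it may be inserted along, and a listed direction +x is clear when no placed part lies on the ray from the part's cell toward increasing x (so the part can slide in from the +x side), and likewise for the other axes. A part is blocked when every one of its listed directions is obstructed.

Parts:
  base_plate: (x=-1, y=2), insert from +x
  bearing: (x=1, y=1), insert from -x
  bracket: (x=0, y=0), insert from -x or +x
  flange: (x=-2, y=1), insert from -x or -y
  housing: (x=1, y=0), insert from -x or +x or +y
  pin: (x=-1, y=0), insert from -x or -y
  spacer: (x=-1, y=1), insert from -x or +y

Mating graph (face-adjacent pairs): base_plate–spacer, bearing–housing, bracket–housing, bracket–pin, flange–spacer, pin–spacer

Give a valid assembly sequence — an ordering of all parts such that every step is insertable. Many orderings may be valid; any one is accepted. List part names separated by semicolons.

1. bearing@(1, 1) [-x clear] — {bearing}
2. housing@(1, 0) [-x clear] — {bearing, housing}
3. bracket@(0, 0) [-x clear] — {bearing, bracket, housing}
4. pin@(-1, 0) [-x clear] — {bearing, bracket, housing, pin}
5. spacer@(-1, 1) [-x clear] — {bearing, bracket, housing, pin, spacer}
6. base_plate@(-1, 2) [+x clear] — {base_plate, bearing, bracket, housing, pin, spacer}
7. flange@(-2, 1) [-x clear] — {base_plate, bearing, bracket, flange, housing, pin, spacer}

bearing; housing; bracket; pin; spacer; base_plate; flange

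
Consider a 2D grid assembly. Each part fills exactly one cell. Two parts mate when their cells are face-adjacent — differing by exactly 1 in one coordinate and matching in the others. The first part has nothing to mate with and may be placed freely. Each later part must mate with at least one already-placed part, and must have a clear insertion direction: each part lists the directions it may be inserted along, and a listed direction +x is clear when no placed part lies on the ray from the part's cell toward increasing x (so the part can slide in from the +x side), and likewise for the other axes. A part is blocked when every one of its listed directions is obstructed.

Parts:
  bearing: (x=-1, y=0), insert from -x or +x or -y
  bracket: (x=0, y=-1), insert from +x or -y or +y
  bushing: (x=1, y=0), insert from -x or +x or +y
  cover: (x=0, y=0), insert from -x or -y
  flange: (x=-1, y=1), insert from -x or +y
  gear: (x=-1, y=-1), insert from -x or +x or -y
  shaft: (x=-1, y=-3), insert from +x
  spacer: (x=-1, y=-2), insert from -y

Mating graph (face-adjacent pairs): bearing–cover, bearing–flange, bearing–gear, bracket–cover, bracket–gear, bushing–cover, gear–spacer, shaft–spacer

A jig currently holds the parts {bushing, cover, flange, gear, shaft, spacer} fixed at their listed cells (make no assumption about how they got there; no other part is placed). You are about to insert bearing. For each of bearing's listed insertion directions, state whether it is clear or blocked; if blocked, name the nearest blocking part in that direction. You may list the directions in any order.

-x: ray from bearing(-1, 0) has no placed part ⇒ clear
+x: nearest on ray is cover@(0, 0) ⇒ blocked
-y: nearest on ray is gear@(-1, -1) ⇒ blocked

+x: blocked by cover; -x: clear; -y: blocked by gear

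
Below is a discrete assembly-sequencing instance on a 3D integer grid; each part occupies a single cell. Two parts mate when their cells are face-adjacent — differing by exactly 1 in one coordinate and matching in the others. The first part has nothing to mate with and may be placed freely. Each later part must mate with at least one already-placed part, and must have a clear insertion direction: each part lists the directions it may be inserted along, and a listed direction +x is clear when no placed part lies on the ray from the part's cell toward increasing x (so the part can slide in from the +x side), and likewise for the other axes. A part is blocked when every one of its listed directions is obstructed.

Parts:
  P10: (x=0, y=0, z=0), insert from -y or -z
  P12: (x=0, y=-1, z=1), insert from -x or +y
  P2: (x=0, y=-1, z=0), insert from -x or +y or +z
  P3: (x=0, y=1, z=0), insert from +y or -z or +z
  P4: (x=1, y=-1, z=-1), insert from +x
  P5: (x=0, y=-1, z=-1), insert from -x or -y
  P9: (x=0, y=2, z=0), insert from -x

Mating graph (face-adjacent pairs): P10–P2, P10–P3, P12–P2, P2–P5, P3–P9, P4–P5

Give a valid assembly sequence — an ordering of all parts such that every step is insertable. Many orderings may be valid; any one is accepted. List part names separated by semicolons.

P9; P3; P10; P2; P12; P5; P4

1. P9@(0, 2, 0) [-x clear] — {P9}
2. P3@(0, 1, 0) [-z clear] — {P3, P9}
3. P10@(0, 0, 0) [-y clear] — {P10, P3, P9}
4. P2@(0, -1, 0) [-x clear] — {P10, P2, P3, P9}
5. P12@(0, -1, 1) [-x clear] — {P10, P12, P2, P3, P9}
6. P5@(0, -1, -1) [-x clear] — {P10, P12, P2, P3, P5, P9}
7. P4@(1, -1, -1) [+x clear] — {P10, P12, P2, P3, P4, P5, P9}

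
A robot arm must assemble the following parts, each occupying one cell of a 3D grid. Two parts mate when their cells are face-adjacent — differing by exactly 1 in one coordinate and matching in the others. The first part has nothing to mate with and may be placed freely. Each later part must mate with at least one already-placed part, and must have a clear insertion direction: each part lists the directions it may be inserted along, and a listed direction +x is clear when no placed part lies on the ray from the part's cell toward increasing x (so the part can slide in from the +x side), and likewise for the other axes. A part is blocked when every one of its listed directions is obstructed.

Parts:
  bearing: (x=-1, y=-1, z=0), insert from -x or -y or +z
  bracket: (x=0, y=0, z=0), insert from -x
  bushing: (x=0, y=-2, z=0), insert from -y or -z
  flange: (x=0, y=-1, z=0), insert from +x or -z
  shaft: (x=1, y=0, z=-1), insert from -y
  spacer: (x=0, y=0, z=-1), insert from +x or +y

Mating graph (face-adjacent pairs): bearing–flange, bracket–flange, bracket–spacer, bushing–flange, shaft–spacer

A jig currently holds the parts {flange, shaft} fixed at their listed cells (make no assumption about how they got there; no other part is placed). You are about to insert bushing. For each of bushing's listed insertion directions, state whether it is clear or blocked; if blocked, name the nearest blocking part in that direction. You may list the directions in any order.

-y: clear; -z: clear

-y: ray from bushing(0, -2, 0) has no placed part ⇒ clear
-z: ray from bushing(0, -2, 0) has no placed part ⇒ clear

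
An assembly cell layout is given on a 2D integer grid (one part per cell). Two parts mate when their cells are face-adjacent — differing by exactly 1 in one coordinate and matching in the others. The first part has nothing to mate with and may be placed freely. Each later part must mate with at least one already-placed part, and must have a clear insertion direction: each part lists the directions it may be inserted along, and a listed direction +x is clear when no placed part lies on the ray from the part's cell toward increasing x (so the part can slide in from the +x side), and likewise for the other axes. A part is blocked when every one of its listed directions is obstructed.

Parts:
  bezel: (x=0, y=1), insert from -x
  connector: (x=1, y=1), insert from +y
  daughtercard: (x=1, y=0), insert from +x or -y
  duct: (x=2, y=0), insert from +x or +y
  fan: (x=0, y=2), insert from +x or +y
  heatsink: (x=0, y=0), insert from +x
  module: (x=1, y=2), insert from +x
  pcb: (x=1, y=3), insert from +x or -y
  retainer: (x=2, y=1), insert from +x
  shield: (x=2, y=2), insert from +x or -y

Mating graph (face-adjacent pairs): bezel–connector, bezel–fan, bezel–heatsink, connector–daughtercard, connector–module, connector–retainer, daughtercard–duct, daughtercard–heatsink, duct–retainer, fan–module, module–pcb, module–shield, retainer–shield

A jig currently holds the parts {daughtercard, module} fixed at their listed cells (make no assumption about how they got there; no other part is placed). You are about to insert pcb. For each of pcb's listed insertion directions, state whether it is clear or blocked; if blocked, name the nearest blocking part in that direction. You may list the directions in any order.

+x: clear; -y: blocked by module

+x: ray from pcb(1, 3) has no placed part ⇒ clear
-y: nearest on ray is module@(1, 2) ⇒ blocked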